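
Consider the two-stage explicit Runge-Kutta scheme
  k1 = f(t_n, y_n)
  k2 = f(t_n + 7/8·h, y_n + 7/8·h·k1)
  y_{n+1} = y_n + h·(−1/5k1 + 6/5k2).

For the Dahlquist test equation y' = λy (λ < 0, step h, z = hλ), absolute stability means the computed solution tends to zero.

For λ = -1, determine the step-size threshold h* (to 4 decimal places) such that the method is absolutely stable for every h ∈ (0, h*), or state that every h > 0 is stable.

(-0.9524,0); λ=-1 ⇒ h* = (20/21)/1 = 0.9524.

On y'=λy, z=hλ:
  k1=λy_n ⇒ h·k1=z·y_n;  k2=λ(1+7/8z)y_n ⇒ h·k2=z(1+7/8z)y_n
  y_{n+1}/y_n = 1 − 1/5z + 6/5z(1+7/8z) = 1 + z + 21/20z²
  ⇒ R(z) = 1 + z + 21/20z².

Need |R(x)|<1, x<0.
x=-1.23: |R|=1.3585
R=1: x+21/20x²=0 ⇒ x=−20/21=-0.9524; min R=1−1/(4·21/20)=0.7619>−1
Confirm numerically:
  x=-0.600: |R|=0.77800 <1
  x=-0.584: |R|=0.77411 <1
  x=-0.479: |R|=0.76191 <1
  x=-1.278: |R|=1.43695 >1
  x=-1.102: |R|=1.17312 >1
Interval (-0.9524, 0).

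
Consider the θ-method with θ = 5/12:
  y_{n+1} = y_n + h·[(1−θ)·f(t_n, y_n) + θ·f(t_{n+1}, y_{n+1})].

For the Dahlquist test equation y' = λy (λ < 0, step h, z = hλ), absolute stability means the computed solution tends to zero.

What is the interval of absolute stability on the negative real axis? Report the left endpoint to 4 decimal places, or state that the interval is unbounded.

z∈(-12.0000,0).

Test eqn y'=λy, z=hλ:
  y_{n+1} = y_n + z·[7/12·y_n + 5/12·y_{n+1}] ⇒ (1 − 5/12z)y_{n+1} = (1 + 7/12z)y_n
  so R(z) = (1 + 7/12z)/(1 − 5/12z).

Need |R(x)|<1, x<0.
x=-1.35: |R|=0.1360
R=−1: 1+7/12x = −1+5/12x ⇒ -1/6x=2 ⇒ x=2/(-1/6)=-12.0000
Confirm numerically:
  x=-11.766: |R|=0.99339 <1
  x=-11.728: |R|=0.99230 <1
  x=-10.281: |R|=0.94578 <1
  x=-12.499: |R|=1.01340 >1
  x=-12.329: |R|=1.00893 >1
  x=-12.243: |R|=1.00664 >1
So |R|<1 on (-12.0000, 0).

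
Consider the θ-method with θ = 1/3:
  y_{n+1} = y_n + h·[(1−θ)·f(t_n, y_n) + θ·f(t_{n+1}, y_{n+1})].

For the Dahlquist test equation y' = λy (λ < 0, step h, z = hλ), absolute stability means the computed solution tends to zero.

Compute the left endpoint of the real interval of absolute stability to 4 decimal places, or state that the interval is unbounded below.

Set f=λy, z=hλ:
  y_{n+1} = y_n + z·[2/3·y_n + 1/3·y_{n+1}] ⇒ (1 − 1/3z)y_{n+1} = (1 + 2/3z)y_n
  Hence R(z) = (1 + 2/3z)/(1 − 1/3z).

Boundary: |R(x)|=1, x<0.
x=-1.59: |R|=0.0392
R=−1: 1+2/3x = −1+1/3x ⇒ -1/3x=2 ⇒ x=2/(-1/3)=-6.0000
Confirm numerically:
  x=-4.816: |R|=0.84852 <1
  x=-4.498: |R|=0.79968 <1
  x=-2.583: |R|=0.38796 <1
  x=-6.573: |R|=1.05986 >1
  x=-6.556: |R|=1.05818 >1
  x=-6.208: |R|=1.02259 >1
Stable set (-6.0000, 0).

left endpoint -6.0000.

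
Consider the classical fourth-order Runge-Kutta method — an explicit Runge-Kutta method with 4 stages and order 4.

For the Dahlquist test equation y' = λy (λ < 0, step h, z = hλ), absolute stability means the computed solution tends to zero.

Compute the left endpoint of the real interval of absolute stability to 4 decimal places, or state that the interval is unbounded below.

With y'=λy (z=hλ):
  order 4, 4-stage ⇒ R(z)=1+z+z^2/2+z^3/6+z^4/24
  (e.g. R(-1.44)=0.27830, |R|=0.27830)

Need |R(x)|<1, x<0.
x=-1.44: |R|=0.2783
|R(-3.18)|=1.7775 |R(-1.42)|=0.2804 |R(-0.96)|=0.3887
Bisect:
  x_lo=-3.2066 |R|=1.8446  x_hi=-0.3057 |R|=0.7366
  mid=-1.75617 |R|=0.27951 →hi
  mid=-2.48139 |R|=0.63050 →hi
  mid=-2.84400 |R|=1.09219 →lo
  mid=-2.66270 |R|=0.83036 →hi
  mid=-2.75335 |R|=0.95290 →hi
  mid=-2.79868 |R|=1.02037 →lo
  mid=-2.77601 |R|=0.98610 →hi
  mid=-2.78735 |R|=1.00310 →lo
  mid=-2.78168 |R|=0.99457 →hi
  ...
  [-2.78540,-2.78522] ⇒ x*=-2.7853
Stable set (-2.7853, 0).

left endpoint -2.7853.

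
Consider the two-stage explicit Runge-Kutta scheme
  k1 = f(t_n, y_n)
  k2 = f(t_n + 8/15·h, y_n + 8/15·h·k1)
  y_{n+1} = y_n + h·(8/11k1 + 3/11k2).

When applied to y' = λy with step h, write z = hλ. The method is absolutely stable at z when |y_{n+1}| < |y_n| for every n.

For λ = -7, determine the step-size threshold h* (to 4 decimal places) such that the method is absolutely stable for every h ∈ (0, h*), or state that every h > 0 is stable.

(-6.8750,0); λ=-7 ⇒ h* = (55/8)/7 = 0.9821.

Set f=λy, z=hλ:
  k1=λy_n ⇒ h·k1=z·y_n;  k2=λ(1+8/15z)y_n ⇒ h·k2=z(1+8/15z)y_n
  y_{n+1}/y_n = 1 + 8/11z + 3/11z(1+8/15z) = 1 + z + 8/55z²
  R(z) = 1 + z + 8/55z².

Need |R(x)|<1, x<0.
x=-1.68: |R|=0.2695
R=1: x+8/55x²=0 ⇒ x=−55/8=-6.8750; min R=1−1/(4·8/55)=-0.7188>−1
Confirm numerically:
  x=-5.879: |R|=0.14829 <1
  x=-4.583: |R|=0.52789 <1
  x=-4.256: |R|=0.62130 <1
  x=-4.047: |R|=0.66472 <1
  x=-7.410: |R|=1.57663 >1
  x=-7.361: |R|=1.52036 >1
  x=-7.045: |R|=1.17420 >1
Stable set (-6.8750, 0).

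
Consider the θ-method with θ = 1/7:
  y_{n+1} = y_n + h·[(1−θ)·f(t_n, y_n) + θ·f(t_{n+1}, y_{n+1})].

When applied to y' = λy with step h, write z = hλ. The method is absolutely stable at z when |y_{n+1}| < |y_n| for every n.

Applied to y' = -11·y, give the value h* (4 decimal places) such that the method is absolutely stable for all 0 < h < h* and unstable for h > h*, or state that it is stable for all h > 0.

On y'=λy, z=hλ:
  y_{n+1} = y_n + z·[6/7·y_n + 1/7·y_{n+1}] ⇒ (1 − 1/7z)y_{n+1} = (1 + 6/7z)y_n
  R(z) = (1 + 6/7z)/(1 − 1/7z).

Solve |R(x)|<1 on ℝ⁻.
x=-0.72: |R|=0.3472
R=−1: 1+6/7x = −1+1/7x ⇒ -5/7x=2 ⇒ x=2/(-5/7)=-2.8000
Confirm numerically:
  x=-2.669: |R|=0.93226 <1
  x=-1.299: |R|=0.09567 <1
  x=-1.170: |R|=0.00245 <1
  x=-3.254: |R|=1.22138 >1
  x=-3.175: |R|=1.18428 >1
  x=-2.986: |R|=1.09313 >1
Interval (-2.8000, 0).

(-2.8000,0); λ=-11 ⇒ h* = (14/5)/11 = 0.2545.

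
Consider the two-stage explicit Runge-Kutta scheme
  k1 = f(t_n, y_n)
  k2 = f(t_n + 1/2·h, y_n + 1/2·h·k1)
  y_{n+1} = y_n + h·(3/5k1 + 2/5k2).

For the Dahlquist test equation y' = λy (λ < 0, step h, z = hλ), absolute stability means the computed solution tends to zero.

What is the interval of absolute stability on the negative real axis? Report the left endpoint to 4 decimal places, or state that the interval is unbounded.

(-5.0000, 0).

Test eqn y'=λy, z=hλ:
  k1=λy_n ⇒ h·k1=z·y_n;  k2=λ(1+1/2z)y_n ⇒ h·k2=z(1+1/2z)y_n
  y_{n+1}/y_n = 1 + 3/5z + 2/5z(1+1/2z) = 1 + z + 1/5z²
  ⇒ R(z) = 1 + z + 1/5z².

Find x<0 with |R(x)|<1.
x=-0.89: |R|=0.2684
R=1: x+1/5x²=0 ⇒ x=−5=-5.0000; min R=1−1/(4·1/5)=-0.2500>−1
Confirm numerically:
  x=-4.762: |R|=0.77333 <1
  x=-4.135: |R|=0.28464 <1
  x=-3.470: |R|=0.06182 <1
  x=-3.197: |R|=0.15284 <1
  x=-5.592: |R|=1.66209 >1
  x=-5.181: |R|=1.18755 >1
  x=-5.037: |R|=1.03727 >1
Interval (-5.0000, 0).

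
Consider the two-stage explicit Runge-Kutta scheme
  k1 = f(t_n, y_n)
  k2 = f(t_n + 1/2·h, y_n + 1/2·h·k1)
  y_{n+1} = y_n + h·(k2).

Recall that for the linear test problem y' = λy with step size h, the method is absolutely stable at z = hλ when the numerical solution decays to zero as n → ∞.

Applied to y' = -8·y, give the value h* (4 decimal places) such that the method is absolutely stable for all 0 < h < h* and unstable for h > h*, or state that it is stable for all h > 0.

(-2.0000,0); λ=-8 ⇒ h* = (2)/8 = 0.2500.

Set f=λy, z=hλ:
  k1=λy_n ⇒ h·k1=z·y_n;  k2=λ(1+1/2z)y_n ⇒ h·k2=z(1+1/2z)y_n
  y_{n+1}/y_n = 1 + z(1+1/2z) = 1 + z + 1/2z²
  ⇒ R(z) = 1 + z + 1/2z².

Need |R(x)|<1, x<0.
x=-0.51: |R|=0.6200
R=1: x+1/2x²=0 ⇒ x=−2=-2.0000; min R=1−1/(4·1/2)=0.5000>−1
Confirm numerically:
  x=-1.801: |R|=0.82080 <1
  x=-1.481: |R|=0.61568 <1
  x=-1.197: |R|=0.51940 <1
  x=-0.858: |R|=0.51008 <1
  x=-2.343: |R|=1.40182 >1
  x=-2.197: |R|=1.21640 >1
Stable set (-2.0000, 0).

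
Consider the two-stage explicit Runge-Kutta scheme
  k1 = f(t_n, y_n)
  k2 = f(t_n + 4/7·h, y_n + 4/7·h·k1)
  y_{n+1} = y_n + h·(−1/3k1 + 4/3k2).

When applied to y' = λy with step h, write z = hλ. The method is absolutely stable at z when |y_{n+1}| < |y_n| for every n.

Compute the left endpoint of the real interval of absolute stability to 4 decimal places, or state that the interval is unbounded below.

On y'=λy, z=hλ:
  k1=λy_n ⇒ h·k1=z·y_n;  k2=λ(1+4/7z)y_n ⇒ h·k2=z(1+4/7z)y_n
  y_{n+1}/y_n = 1 − 1/3z + 4/3z(1+4/7z) = 1 + z + 16/21z²
  so R(z) = 1 + z + 16/21z².

Find x<0 with |R(x)|<1.
x=-0.72: |R|=0.6750
R=1: x+16/21x²=0 ⇒ x=−21/16=-1.3125; min R=1−1/(4·16/21)=0.6719>−1
Confirm numerically:
  x=-1.148: |R|=0.85612 <1
  x=-0.604: |R|=0.67396 <1
  x=-0.534: |R|=0.68326 <1
  x=-1.672: |R|=1.45797 >1
  x=-1.416: |R|=1.11166 >1
  x=-1.376: |R|=1.06657 >1
Interval (-1.3125, 0).

left endpoint -1.3125.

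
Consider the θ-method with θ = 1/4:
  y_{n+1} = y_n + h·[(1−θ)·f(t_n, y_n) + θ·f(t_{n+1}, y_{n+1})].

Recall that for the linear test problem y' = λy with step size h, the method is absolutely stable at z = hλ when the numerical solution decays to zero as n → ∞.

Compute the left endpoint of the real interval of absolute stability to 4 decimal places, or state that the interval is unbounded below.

With y'=λy (z=hλ):
  y_{n+1} = y_n + z·[3/4·y_n + 1/4·y_{n+1}] ⇒ (1 − 1/4z)y_{n+1} = (1 + 3/4z)y_n
  R(z) = (1 + 3/4z)/(1 − 1/4z).

Find x<0 with |R(x)|<1.
x=-0.51: |R|=0.5477
R=−1: 1+3/4x = −1+1/4x ⇒ -1/2x=2 ⇒ x=2/(-1/2)=-4.0000
Confirm numerically:
  x=-3.431: |R|=0.84686 <1
  x=-2.857: |R|=0.66662 <1
  x=-2.619: |R|=0.58272 <1
  x=-4.585: |R|=1.13628 >1
  x=-4.453: |R|=1.10718 >1
  x=-4.329: |R|=1.07900 >1
Stable set (-4.0000, 0).

left endpoint -4.0000.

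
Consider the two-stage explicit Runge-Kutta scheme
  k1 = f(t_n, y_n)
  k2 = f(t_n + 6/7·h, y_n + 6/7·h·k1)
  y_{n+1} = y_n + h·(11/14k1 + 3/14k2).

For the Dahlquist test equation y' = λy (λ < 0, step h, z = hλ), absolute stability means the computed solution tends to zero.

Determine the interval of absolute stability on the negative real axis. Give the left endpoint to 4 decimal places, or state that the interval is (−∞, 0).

z∈(-5.4444,0).

Test eqn y'=λy, z=hλ:
  k1=λy_n ⇒ h·k1=z·y_n;  k2=λ(1+6/7z)y_n ⇒ h·k2=z(1+6/7z)y_n
  y_{n+1}/y_n = 1 + 11/14z + 3/14z(1+6/7z) = 1 + z + 9/49z²
  Hence R(z) = 1 + z + 9/49z².

Need |R(x)|<1, x<0.
x=-0.33: |R|=0.6900
R=1: x+9/49x²=0 ⇒ x=−49/9=-5.4444; min R=1−1/(4·9/49)=-0.3611>−1
Confirm numerically:
  x=-4.260: |R|=0.07323 <1
  x=-4.033: |R|=0.04553 <1
  x=-3.055: |R|=0.34077 <1
  x=-5.950: |R|=1.55250 >1
  x=-5.688: |R|=1.25445 >1
  x=-5.640: |R|=1.20258 >1
Interval (-5.4444, 0).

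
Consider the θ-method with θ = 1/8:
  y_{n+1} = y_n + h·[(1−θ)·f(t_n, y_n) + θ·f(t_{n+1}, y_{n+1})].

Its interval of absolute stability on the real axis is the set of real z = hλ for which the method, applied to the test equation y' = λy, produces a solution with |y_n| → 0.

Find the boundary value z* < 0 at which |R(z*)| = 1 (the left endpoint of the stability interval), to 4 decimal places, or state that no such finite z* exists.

On y'=λy, z=hλ:
  y_{n+1} = y_n + z·[7/8·y_n + 1/8·y_{n+1}] ⇒ (1 − 1/8z)y_{n+1} = (1 + 7/8z)y_n
  so R(z) = (1 + 7/8z)/(1 − 1/8z).

Boundary: |R(x)|=1, x<0.
x=-0.87: |R|=0.2153
R=−1: 1+7/8x = −1+1/8x ⇒ -3/4x=2 ⇒ x=2/(-3/4)=-2.6667
Confirm numerically:
  x=-2.372: |R|=0.82954 <1
  x=-1.634: |R|=0.35686 <1
  x=-1.608: |R|=0.33888 <1
  x=-3.047: |R|=1.20657 >1
  x=-2.713: |R|=1.02595 >1
Interval (-2.6667, 0).

z* = -2.6667.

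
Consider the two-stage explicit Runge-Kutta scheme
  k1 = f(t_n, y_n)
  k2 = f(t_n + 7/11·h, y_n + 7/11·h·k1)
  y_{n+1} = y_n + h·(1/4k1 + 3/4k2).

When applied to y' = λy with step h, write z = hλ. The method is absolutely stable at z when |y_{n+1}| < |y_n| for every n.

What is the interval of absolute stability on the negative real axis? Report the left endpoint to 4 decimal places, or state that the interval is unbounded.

Set f=λy, z=hλ:
  k1=λy_n ⇒ h·k1=z·y_n;  k2=λ(1+7/11z)y_n ⇒ h·k2=z(1+7/11z)y_n
  y_{n+1}/y_n = 1 + 1/4z + 3/4z(1+7/11z) = 1 + z + 21/44z²
  Hence R(z) = 1 + z + 21/44z².

Boundary: |R(x)|=1, x<0.
x=-1.09: |R|=0.4770
R=1: x+21/44x²=0 ⇒ x=−44/21=-2.0952; min R=1−1/(4·21/44)=0.4762>−1
Confirm numerically:
  x=-1.961: |R|=0.87436 <1
  x=-1.924: |R|=0.84276 <1
  x=-1.833: |R|=0.77058 <1
  x=-1.765: |R|=0.72181 <1
  x=-2.682: |R|=1.75108 >1
  x=-2.557: |R|=1.56353 >1
So |R|<1 on (-2.0952, 0).

z∈(-2.0952,0).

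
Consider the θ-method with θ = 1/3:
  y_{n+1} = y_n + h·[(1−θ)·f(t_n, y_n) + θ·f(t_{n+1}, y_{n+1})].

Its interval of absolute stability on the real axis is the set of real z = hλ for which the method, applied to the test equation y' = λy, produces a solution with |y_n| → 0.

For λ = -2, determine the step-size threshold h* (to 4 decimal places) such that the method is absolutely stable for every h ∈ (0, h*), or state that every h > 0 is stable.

Test eqn y'=λy, z=hλ:
  y_{n+1} = y_n + z·[2/3·y_n + 1/3·y_{n+1}] ⇒ (1 − 1/3z)y_{n+1} = (1 + 2/3z)y_n
  ⇒ R(z) = (1 + 2/3z)/(1 − 1/3z).

Solve |R(x)|<1 on ℝ⁻.
x=-1.6: |R|=0.0435
R=−1: 1+2/3x = −1+1/3x ⇒ -1/3x=2 ⇒ x=2/(-1/3)=-6.0000
Confirm numerically:
  x=-5.711: |R|=0.96682 <1
  x=-5.440: |R|=0.93365 <1
  x=-4.165: |R|=0.74389 <1
  x=-3.575: |R|=0.63118 <1
  x=-6.294: |R|=1.03163 >1
  x=-6.134: |R|=1.01467 >1
So |R|<1 on (-6.0000, 0).

(-6.0000,0); λ=-2 ⇒ h* = (6)/2 = 3.0000.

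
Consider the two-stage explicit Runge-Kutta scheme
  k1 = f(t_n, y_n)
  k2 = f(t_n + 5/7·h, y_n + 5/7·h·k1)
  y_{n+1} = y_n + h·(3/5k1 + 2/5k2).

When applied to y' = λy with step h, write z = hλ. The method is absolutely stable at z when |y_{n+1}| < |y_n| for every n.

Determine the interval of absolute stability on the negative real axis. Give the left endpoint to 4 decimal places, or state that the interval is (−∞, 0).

With y'=λy (z=hλ):
  k1=λy_n ⇒ h·k1=z·y_n;  k2=λ(1+5/7z)y_n ⇒ h·k2=z(1+5/7z)y_n
  y_{n+1}/y_n = 1 + 3/5z + 2/5z(1+5/7z) = 1 + z + 2/7z²
  R(z) = 1 + z + 2/7z².

Find x<0 with |R(x)|<1.
x=-0.66: |R|=0.4645
R=1: x+2/7x²=0 ⇒ x=−7/2=-3.5000; min R=1−1/(4·2/7)=0.1250>−1
Confirm numerically:
  x=-3.149: |R|=0.68420 <1
  x=-2.994: |R|=0.56715 <1
  x=-1.891: |R|=0.13068 <1
  x=-1.574: |R|=0.13385 <1
  x=-3.939: |R|=1.49406 >1
  x=-3.573: |R|=1.07452 >1
So |R|<1 on (-3.5000, 0).

(-3.5000, 0).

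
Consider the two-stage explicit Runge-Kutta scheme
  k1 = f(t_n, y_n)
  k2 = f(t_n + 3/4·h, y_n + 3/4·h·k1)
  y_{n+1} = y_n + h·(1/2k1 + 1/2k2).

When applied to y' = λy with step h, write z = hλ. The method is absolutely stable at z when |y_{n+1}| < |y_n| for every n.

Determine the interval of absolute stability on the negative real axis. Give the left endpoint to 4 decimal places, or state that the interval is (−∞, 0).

z∈(-2.6667,0).

With y'=λy (z=hλ):
  k1=λy_n ⇒ h·k1=z·y_n;  k2=λ(1+3/4z)y_n ⇒ h·k2=z(1+3/4z)y_n
  y_{n+1}/y_n = 1 + 1/2z + 1/2z(1+3/4z) = 1 + z + 3/8z²
  ⇒ R(z) = 1 + z + 3/8z².

Find x<0 with |R(x)|<1.
x=-0.71: |R|=0.4790
R=1: x+3/8x²=0 ⇒ x=−8/3=-2.6667; min R=1−1/(4·3/8)=0.3333>−1
Confirm numerically:
  x=-2.538: |R|=0.87754 <1
  x=-2.497: |R|=0.84113 <1
  x=-1.772: |R|=0.40549 <1
  x=-1.565: |R|=0.35346 <1
  x=-3.246: |R|=1.70519 >1
  x=-3.162: |R|=1.58734 >1
Stable set (-2.6667, 0).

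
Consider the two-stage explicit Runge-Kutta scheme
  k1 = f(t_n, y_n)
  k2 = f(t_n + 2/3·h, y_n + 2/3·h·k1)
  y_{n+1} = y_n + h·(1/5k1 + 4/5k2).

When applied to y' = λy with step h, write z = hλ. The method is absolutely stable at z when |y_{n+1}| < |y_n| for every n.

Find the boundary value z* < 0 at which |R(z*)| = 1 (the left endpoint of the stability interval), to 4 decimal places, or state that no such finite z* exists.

z* = -1.8750.

On y'=λy, z=hλ:
  k1=λy_n ⇒ h·k1=z·y_n;  k2=λ(1+2/3z)y_n ⇒ h·k2=z(1+2/3z)y_n
  y_{n+1}/y_n = 1 + 1/5z + 4/5z(1+2/3z) = 1 + z + 8/15z²
  Hence R(z) = 1 + z + 8/15z².

Boundary: |R(x)|=1, x<0.
x=-0.55: |R|=0.6113
R=1: x+8/15x²=0 ⇒ x=−15/8=-1.8750; min R=1−1/(4·8/15)=0.5312>−1
Confirm numerically:
  x=-1.835: |R|=0.96085 <1
  x=-1.322: |R|=0.61010 <1
  x=-1.316: |R|=0.60766 <1
  x=-1.043: |R|=0.53719 <1
  x=-2.351: |R|=1.59684 >1
  x=-2.325: |R|=1.55800 >1
  x=-2.146: |R|=1.31017 >1
So |R|<1 on (-1.8750, 0).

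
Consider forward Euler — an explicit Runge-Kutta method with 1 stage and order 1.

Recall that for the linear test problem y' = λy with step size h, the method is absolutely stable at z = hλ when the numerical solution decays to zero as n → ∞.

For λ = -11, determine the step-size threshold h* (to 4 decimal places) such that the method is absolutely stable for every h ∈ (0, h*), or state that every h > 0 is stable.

With y'=λy (z=hλ):
  order 1, 1-stage ⇒ R(z)=1+z
  (e.g. R(-0.43)=0.57000, |R|=0.57000)

Boundary: |R(x)|=1, x<0.
x=-0.43: |R|=0.5700
|R(-1.05)|=0.0500 |R(-0.79)|=0.2100 |R(-0.66)|=0.3400
Bisect:
  x_lo=-2.5704 |R|=1.5704  x_hi=-0.3590 |R|=0.6410
  mid=-1.46467 |R|=0.46467 →hi
  mid=-2.01751 |R|=1.01751 →lo
  mid=-1.74109 |R|=0.74109 →hi
  mid=-1.87930 |R|=0.87930 →hi
  mid=-1.94841 |R|=0.94841 →hi
  mid=-1.98296 |R|=0.98296 →hi
  mid=-2.00024 |R|=1.00024 →lo
  ...
  [-2.00010,-1.99997] ⇒ x*=-2.0000
Stable set (-2.0000, 0).

(-2.0000,0); λ=-11 ⇒ h* = 0.1818.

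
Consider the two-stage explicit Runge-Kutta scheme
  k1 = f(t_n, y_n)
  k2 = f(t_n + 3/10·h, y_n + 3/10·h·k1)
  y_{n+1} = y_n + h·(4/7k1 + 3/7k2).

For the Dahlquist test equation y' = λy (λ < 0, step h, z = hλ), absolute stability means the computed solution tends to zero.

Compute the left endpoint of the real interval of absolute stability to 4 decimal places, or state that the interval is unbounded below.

z* = -7.7778.

Set f=λy, z=hλ:
  k1=λy_n ⇒ h·k1=z·y_n;  k2=λ(1+3/10z)y_n ⇒ h·k2=z(1+3/10z)y_n
  y_{n+1}/y_n = 1 + 4/7z + 3/7z(1+3/10z) = 1 + z + 9/70z²
  Hence R(z) = 1 + z + 9/70z².

Boundary: |R(x)|=1, x<0.
x=-1.12: |R|=0.0413
R=1: x+9/70x²=0 ⇒ x=−70/9=-7.7778; min R=1−1/(4·9/70)=-0.9444>−1
Confirm numerically:
  x=-6.034: |R|=0.35282 <1
  x=-5.262: |R|=0.70203 <1
  x=-4.488: |R|=0.89830 <1
  x=-8.338: |R|=1.60057 >1
  x=-8.073: |R|=1.30643 >1
  x=-7.822: |R|=1.04447 >1
Stable set (-7.7778, 0).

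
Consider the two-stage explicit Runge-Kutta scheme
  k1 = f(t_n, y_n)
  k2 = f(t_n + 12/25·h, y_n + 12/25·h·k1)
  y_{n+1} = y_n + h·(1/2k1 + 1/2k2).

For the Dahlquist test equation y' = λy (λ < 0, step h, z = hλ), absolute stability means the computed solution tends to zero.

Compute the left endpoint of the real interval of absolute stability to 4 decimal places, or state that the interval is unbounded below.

With y'=λy (z=hλ):
  k1=λy_n ⇒ h·k1=z·y_n;  k2=λ(1+12/25z)y_n ⇒ h·k2=z(1+12/25z)y_n
  y_{n+1}/y_n = 1 + 1/2z + 1/2z(1+12/25z) = 1 + z + 6/25z²
  ⇒ R(z) = 1 + z + 6/25z².

Find x<0 with |R(x)|<1.
x=-1.1: |R|=0.1904
R=1: x+6/25x²=0 ⇒ x=−25/6=-4.1667; min R=1−1/(4·6/25)=-0.0417>−1
Confirm numerically:
  x=-3.304: |R|=0.31594 <1
  x=-3.040: |R|=0.17798 <1
  x=-2.157: |R|=0.04036 <1
  x=-4.596: |R|=1.47357 >1
  x=-4.587: |R|=1.46274 >1
  x=-4.496: |R|=1.35536 >1
Interval (-4.1667, 0).

left endpoint -4.1667.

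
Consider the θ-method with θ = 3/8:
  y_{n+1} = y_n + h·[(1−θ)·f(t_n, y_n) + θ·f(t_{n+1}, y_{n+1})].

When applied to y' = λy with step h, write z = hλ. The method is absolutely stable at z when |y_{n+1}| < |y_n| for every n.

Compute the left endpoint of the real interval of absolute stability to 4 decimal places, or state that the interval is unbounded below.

left endpoint -8.0000.

Test eqn y'=λy, z=hλ:
  y_{n+1} = y_n + z·[5/8·y_n + 3/8·y_{n+1}] ⇒ (1 − 3/8z)y_{n+1} = (1 + 5/8z)y_n
  R(z) = (1 + 5/8z)/(1 − 3/8z).

Need |R(x)|<1, x<0.
x=-0.69: |R|=0.4518
R=−1: 1+5/8x = −1+3/8x ⇒ -1/4x=2 ⇒ x=2/(-1/4)=-8.0000
Confirm numerically:
  x=-5.176: |R|=0.75995 <1
  x=-5.114: |R|=0.75272 <1
  x=-4.983: |R|=0.73707 <1
  x=-8.595: |R|=1.03522 >1
  x=-8.571: |R|=1.03387 >1
  x=-8.206: |R|=1.01263 >1
Stable set (-8.0000, 0).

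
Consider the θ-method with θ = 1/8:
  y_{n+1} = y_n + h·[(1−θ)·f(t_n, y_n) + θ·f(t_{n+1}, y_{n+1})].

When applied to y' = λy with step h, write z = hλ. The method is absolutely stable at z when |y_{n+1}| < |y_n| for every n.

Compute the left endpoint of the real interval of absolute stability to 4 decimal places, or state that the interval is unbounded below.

With y'=λy (z=hλ):
  y_{n+1} = y_n + z·[7/8·y_n + 1/8·y_{n+1}] ⇒ (1 − 1/8z)y_{n+1} = (1 + 7/8z)y_n
  so R(z) = (1 + 7/8z)/(1 − 1/8z).

Need |R(x)|<1, x<0.
x=-0.95: |R|=0.1508
R=−1: 1+7/8x = −1+1/8x ⇒ -3/4x=2 ⇒ x=2/(-3/4)=-2.6667
Confirm numerically:
  x=-2.525: |R|=0.91924 <1
  x=-1.881: |R|=0.52292 <1
  x=-1.666: |R|=0.37885 <1
  x=-1.464: |R|=0.23753 <1
  x=-3.172: |R|=1.27139 >1
  x=-2.992: |R|=1.17758 >1
Interval (-2.6667, 0).

left endpoint -2.6667.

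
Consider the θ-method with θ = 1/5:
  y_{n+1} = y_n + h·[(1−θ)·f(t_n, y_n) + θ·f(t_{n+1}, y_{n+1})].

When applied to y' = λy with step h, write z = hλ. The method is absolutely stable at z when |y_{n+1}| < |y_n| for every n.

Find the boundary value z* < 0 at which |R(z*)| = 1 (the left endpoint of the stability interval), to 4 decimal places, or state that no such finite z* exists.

Test eqn y'=λy, z=hλ:
  y_{n+1} = y_n + z·[4/5·y_n + 1/5·y_{n+1}] ⇒ (1 − 1/5z)y_{n+1} = (1 + 4/5z)y_n
  R(z) = (1 + 4/5z)/(1 − 1/5z).

Boundary: |R(x)|=1, x<0.
x=-0.87: |R|=0.2589
R=−1: 1+4/5x = −1+1/5x ⇒ -3/5x=2 ⇒ x=2/(-3/5)=-3.3333
Confirm numerically:
  x=-2.725: |R|=0.76375 <1
  x=-2.311: |R|=0.58050 <1
  x=-1.951: |R|=0.40340 <1
  x=-3.840: |R|=1.17195 >1
  x=-3.643: |R|=1.10749 >1
So |R|<1 on (-3.3333, 0).

left endpoint -3.3333.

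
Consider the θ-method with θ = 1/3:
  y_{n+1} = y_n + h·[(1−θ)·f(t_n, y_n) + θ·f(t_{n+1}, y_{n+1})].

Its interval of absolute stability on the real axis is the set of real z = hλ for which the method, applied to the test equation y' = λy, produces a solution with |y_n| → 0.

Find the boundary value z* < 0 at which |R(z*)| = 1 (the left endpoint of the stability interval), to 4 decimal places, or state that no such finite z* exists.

z* = -6.0000.

With y'=λy (z=hλ):
  y_{n+1} = y_n + z·[2/3·y_n + 1/3·y_{n+1}] ⇒ (1 − 1/3z)y_{n+1} = (1 + 2/3z)y_n
  so R(z) = (1 + 2/3z)/(1 − 1/3z).

Find x<0 with |R(x)|<1.
x=-0.5: |R|=0.5714
R=−1: 1+2/3x = −1+1/3x ⇒ -1/3x=2 ⇒ x=2/(-1/3)=-6.0000
Confirm numerically:
  x=-5.338: |R|=0.92060 <1
  x=-4.347: |R|=0.77501 <1
  x=-3.778: |R|=0.67217 <1
  x=-6.484: |R|=1.05103 >1
  x=-6.361: |R|=1.03856 >1
  x=-6.062: |R|=1.00684 >1
So |R|<1 on (-6.0000, 0).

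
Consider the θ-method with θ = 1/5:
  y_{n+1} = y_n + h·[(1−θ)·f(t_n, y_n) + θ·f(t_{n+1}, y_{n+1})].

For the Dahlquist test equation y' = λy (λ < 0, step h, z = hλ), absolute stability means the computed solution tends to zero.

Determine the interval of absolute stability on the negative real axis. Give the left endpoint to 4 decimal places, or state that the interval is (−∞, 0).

Set f=λy, z=hλ:
  y_{n+1} = y_n + z·[4/5·y_n + 1/5·y_{n+1}] ⇒ (1 − 1/5z)y_{n+1} = (1 + 4/5z)y_n
  Hence R(z) = (1 + 4/5z)/(1 − 1/5z).

Find x<0 with |R(x)|<1.
x=-1.58: |R|=0.2006
R=−1: 1+4/5x = −1+1/5x ⇒ -3/5x=2 ⇒ x=2/(-3/5)=-3.3333
Confirm numerically:
  x=-2.232: |R|=0.54314 <1
  x=-2.094: |R|=0.47590 <1
  x=-1.570: |R|=0.19482 <1
  x=-3.642: |R|=1.10715 >1
  x=-3.587: |R|=1.08862 >1
  x=-3.421: |R|=1.03123 >1
So |R|<1 on (-3.3333, 0).

z∈(-3.3333,0).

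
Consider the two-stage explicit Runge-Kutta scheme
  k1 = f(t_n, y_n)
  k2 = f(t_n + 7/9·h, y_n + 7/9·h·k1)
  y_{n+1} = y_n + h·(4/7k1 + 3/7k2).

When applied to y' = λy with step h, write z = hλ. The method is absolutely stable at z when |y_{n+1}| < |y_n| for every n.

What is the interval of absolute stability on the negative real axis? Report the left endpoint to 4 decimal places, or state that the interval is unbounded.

(-3.0000, 0).

Set f=λy, z=hλ:
  k1=λy_n ⇒ h·k1=z·y_n;  k2=λ(1+7/9z)y_n ⇒ h·k2=z(1+7/9z)y_n
  y_{n+1}/y_n = 1 + 4/7z + 3/7z(1+7/9z) = 1 + z + 1/3z²
  R(z) = 1 + z + 1/3z².

Boundary: |R(x)|=1, x<0.
x=-0.78: |R|=0.4228
R=1: x+1/3x²=0 ⇒ x=−3=-3.0000; min R=1−1/(4·1/3)=0.2500>−1
Confirm numerically:
  x=-2.257: |R|=0.44102 <1
  x=-2.241: |R|=0.43303 <1
  x=-1.329: |R|=0.25975 <1
  x=-3.529: |R|=1.62228 >1
  x=-3.492: |R|=1.57269 >1
  x=-3.217: |R|=1.23270 >1
Stable set (-3.0000, 0).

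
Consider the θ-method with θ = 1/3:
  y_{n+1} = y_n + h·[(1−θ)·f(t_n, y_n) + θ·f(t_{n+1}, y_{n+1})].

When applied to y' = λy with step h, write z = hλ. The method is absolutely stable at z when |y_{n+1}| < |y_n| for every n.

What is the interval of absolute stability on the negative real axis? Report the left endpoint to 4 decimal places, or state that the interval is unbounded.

z∈(-6.0000,0).

Set f=λy, z=hλ:
  y_{n+1} = y_n + z·[2/3·y_n + 1/3·y_{n+1}] ⇒ (1 − 1/3z)y_{n+1} = (1 + 2/3z)y_n
  so R(z) = (1 + 2/3z)/(1 − 1/3z).

Need |R(x)|<1, x<0.
x=-1.3: |R|=0.0930
R=−1: 1+2/3x = −1+1/3x ⇒ -1/3x=2 ⇒ x=2/(-1/3)=-6.0000
Confirm numerically:
  x=-4.212: |R|=0.75208 <1
  x=-3.351: |R|=0.58290 <1
  x=-2.853: |R|=0.46233 <1
  x=-6.598: |R|=1.06230 >1
  x=-6.454: |R|=1.04802 >1
  x=-6.045: |R|=1.00498 >1
Stable set (-6.0000, 0).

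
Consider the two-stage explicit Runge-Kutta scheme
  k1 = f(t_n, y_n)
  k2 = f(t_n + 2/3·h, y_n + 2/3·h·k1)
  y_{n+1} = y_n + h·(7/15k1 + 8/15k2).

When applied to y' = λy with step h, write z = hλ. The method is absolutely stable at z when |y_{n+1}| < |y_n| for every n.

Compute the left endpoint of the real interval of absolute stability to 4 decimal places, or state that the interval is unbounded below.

Set f=λy, z=hλ:
  k1=λy_n ⇒ h·k1=z·y_n;  k2=λ(1+2/3z)y_n ⇒ h·k2=z(1+2/3z)y_n
  y_{n+1}/y_n = 1 + 7/15z + 8/15z(1+2/3z) = 1 + z + 16/45z²
  so R(z) = 1 + z + 16/45z².

Solve |R(x)|<1 on ℝ⁻.
x=-0.7: |R|=0.4742
R=1: x+16/45x²=0 ⇒ x=−45/16=-2.8125; min R=1−1/(4·16/45)=0.2969>−1
Confirm numerically:
  x=-2.594: |R|=0.79848 <1
  x=-1.721: |R|=0.33210 <1
  x=-1.164: |R|=0.31774 <1
  x=-1.132: |R|=0.32362 <1
  x=-3.373: |R|=1.67220 >1
  x=-3.097: |R|=1.31328 >1
So |R|<1 on (-2.8125, 0).

left endpoint -2.8125.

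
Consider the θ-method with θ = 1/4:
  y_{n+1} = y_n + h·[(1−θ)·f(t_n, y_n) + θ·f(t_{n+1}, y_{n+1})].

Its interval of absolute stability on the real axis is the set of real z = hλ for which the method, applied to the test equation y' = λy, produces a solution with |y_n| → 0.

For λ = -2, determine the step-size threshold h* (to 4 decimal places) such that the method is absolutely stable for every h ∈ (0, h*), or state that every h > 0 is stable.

On y'=λy, z=hλ:
  y_{n+1} = y_n + z·[3/4·y_n + 1/4·y_{n+1}] ⇒ (1 − 1/4z)y_{n+1} = (1 + 3/4z)y_n
  ⇒ R(z) = (1 + 3/4z)/(1 − 1/4z).

Need |R(x)|<1, x<0.
x=-1.47: |R|=0.0750
R=−1: 1+3/4x = −1+1/4x ⇒ -1/2x=2 ⇒ x=2/(-1/2)=-4.0000
Confirm numerically:
  x=-3.513: |R|=0.87036 <1
  x=-2.942: |R|=0.69519 <1
  x=-2.673: |R|=0.60228 <1
  x=-4.532: |R|=1.12471 >1
  x=-4.393: |R|=1.09365 >1
So |R|<1 on (-4.0000, 0).

(-4.0000,0); λ=-2 ⇒ h* = (4)/2 = 2.0000.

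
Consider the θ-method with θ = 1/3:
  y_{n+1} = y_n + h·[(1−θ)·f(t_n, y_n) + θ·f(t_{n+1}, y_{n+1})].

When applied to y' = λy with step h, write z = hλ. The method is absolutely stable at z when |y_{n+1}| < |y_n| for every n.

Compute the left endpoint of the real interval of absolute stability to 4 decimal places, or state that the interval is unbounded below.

On y'=λy, z=hλ:
  y_{n+1} = y_n + z·[2/3·y_n + 1/3·y_{n+1}] ⇒ (1 − 1/3z)y_{n+1} = (1 + 2/3z)y_n
  ⇒ R(z) = (1 + 2/3z)/(1 − 1/3z).

Solve |R(x)|<1 on ℝ⁻.
x=-1: |R|=0.2500
R=−1: 1+2/3x = −1+1/3x ⇒ -1/3x=2 ⇒ x=2/(-1/3)=-6.0000
Confirm numerically:
  x=-5.451: |R|=0.93504 <1
  x=-4.394: |R|=0.78280 <1
  x=-3.115: |R|=0.52821 <1
  x=-3.110: |R|=0.52700 <1
  x=-6.404: |R|=1.04296 >1
  x=-6.266: |R|=1.02871 >1
  x=-6.251: |R|=1.02713 >1
Interval (-6.0000, 0).

z* = -6.0000.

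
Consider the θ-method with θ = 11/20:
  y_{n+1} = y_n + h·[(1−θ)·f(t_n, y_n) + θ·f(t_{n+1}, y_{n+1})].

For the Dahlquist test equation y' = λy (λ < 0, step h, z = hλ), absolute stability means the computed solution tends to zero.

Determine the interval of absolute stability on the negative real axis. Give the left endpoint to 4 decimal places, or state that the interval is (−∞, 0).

Set f=λy, z=hλ:
  y_{n+1} = y_n + z·[9/20·y_n + 11/20·y_{n+1}] ⇒ (1 − 11/20z)y_{n+1} = (1 + 9/20z)y_n
  Hence R(z) = (1 + 9/20z)/(1 − 11/20z).

Need |R(x)|<1, x<0.
x=-0.59: |R|=0.5545
x=-2: |R|=0.0476
x=-10: |R|=0.5385
x=-100: |R|=0.7857
θ=11/20≥1/2 ⇒ |1+9/20x|<|1−11/20x| ∀x<0 ⇒ interval (−∞,0).

(−∞, 0) — no finite endpoint.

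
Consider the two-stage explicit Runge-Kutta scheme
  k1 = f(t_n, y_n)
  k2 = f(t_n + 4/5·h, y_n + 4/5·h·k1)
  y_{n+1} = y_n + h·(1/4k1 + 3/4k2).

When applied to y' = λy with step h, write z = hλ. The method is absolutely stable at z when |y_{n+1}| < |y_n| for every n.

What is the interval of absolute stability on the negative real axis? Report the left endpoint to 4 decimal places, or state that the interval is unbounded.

z∈(-1.6667,0).

Test eqn y'=λy, z=hλ:
  k1=λy_n ⇒ h·k1=z·y_n;  k2=λ(1+4/5z)y_n ⇒ h·k2=z(1+4/5z)y_n
  y_{n+1}/y_n = 1 + 1/4z + 3/4z(1+4/5z) = 1 + z + 3/5z²
  so R(z) = 1 + z + 3/5z².

Solve |R(x)|<1 on ℝ⁻.
x=-1.77: |R|=1.1097
R=1: x+3/5x²=0 ⇒ x=−5/3=-1.6667; min R=1−1/(4·3/5)=0.5833>−1
Confirm numerically:
  x=-1.273: |R|=0.69932 <1
  x=-0.957: |R|=0.59251 <1
  x=-0.877: |R|=0.58448 <1
  x=-2.261: |R|=1.80627 >1
  x=-2.093: |R|=1.53539 >1
  x=-2.070: |R|=1.50094 >1
Interval (-1.6667, 0).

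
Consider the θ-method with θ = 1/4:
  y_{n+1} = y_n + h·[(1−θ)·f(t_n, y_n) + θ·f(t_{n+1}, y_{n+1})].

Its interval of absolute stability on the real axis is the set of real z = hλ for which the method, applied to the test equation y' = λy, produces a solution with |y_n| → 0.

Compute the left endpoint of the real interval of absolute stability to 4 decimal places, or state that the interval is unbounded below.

left endpoint -4.0000.

On y'=λy, z=hλ:
  y_{n+1} = y_n + z·[3/4·y_n + 1/4·y_{n+1}] ⇒ (1 − 1/4z)y_{n+1} = (1 + 3/4z)y_n
  so R(z) = (1 + 3/4z)/(1 − 1/4z).

Solve |R(x)|<1 on ℝ⁻.
x=-0.35: |R|=0.6782
R=−1: 1+3/4x = −1+1/4x ⇒ -1/2x=2 ⇒ x=2/(-1/2)=-4.0000
Confirm numerically:
  x=-3.216: |R|=0.78271 <1
  x=-3.075: |R|=0.73852 <1
  x=-2.471: |R|=0.52743 <1
  x=-2.459: |R|=0.52284 <1
  x=-4.427: |R|=1.10134 >1
  x=-4.271: |R|=1.06553 >1
  x=-4.177: |R|=1.04329 >1
Stable set (-4.0000, 0).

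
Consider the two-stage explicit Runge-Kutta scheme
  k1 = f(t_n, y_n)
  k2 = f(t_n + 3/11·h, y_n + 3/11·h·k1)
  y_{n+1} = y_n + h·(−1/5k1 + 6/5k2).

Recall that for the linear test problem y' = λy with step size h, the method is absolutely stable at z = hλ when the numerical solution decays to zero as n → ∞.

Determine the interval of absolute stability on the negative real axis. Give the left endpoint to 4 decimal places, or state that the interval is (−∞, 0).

(-3.0556, 0).

Set f=λy, z=hλ:
  k1=λy_n ⇒ h·k1=z·y_n;  k2=λ(1+3/11z)y_n ⇒ h·k2=z(1+3/11z)y_n
  y_{n+1}/y_n = 1 − 1/5z + 6/5z(1+3/11z) = 1 + z + 18/55z²
  so R(z) = 1 + z + 18/55z².

Need |R(x)|<1, x<0.
x=-0.58: |R|=0.5301
R=1: x+18/55x²=0 ⇒ x=−55/18=-3.0556; min R=1−1/(4·18/55)=0.2361>−1
Confirm numerically:
  x=-2.921: |R|=0.87137 <1
  x=-1.662: |R|=0.24201 <1
  x=-1.529: |R|=0.23611 <1
  x=-1.407: |R|=0.24089 <1
  x=-3.565: |R|=1.59438 >1
  x=-3.292: |R|=1.25474 >1
Interval (-3.0556, 0).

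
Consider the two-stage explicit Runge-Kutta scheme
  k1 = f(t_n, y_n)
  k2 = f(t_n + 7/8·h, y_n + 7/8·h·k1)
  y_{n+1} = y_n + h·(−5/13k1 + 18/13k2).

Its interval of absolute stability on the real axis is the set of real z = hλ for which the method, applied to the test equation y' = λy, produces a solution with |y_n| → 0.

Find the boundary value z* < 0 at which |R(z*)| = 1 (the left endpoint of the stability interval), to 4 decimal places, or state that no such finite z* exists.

Set f=λy, z=hλ:
  k1=λy_n ⇒ h·k1=z·y_n;  k2=λ(1+7/8z)y_n ⇒ h·k2=z(1+7/8z)y_n
  y_{n+1}/y_n = 1 − 5/13z + 18/13z(1+7/8z) = 1 + z + 63/52z²
  R(z) = 1 + z + 63/52z².

Boundary: |R(x)|=1, x<0.
x=-1.71: |R|=2.8327
R=1: x+63/52x²=0 ⇒ x=−52/63=-0.8254; min R=1−1/(4·63/52)=0.7937>−1
Confirm numerically:
  x=-0.638: |R|=0.85515 <1
  x=-0.630: |R|=0.85086 <1
  x=-0.331: |R|=0.80174 <1
  x=-1.407: |R|=1.99142 >1
  x=-0.977: |R|=1.17945 >1
Stable set (-0.8254, 0).

z* = -0.8254.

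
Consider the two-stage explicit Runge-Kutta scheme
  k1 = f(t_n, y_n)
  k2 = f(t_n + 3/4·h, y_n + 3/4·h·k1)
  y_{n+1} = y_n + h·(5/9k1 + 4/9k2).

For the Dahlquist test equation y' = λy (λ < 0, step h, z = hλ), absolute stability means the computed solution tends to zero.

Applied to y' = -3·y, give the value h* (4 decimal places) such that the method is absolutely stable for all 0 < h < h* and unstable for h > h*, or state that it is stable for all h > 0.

Test eqn y'=λy, z=hλ:
  k1=λy_n ⇒ h·k1=z·y_n;  k2=λ(1+3/4z)y_n ⇒ h·k2=z(1+3/4z)y_n
  y_{n+1}/y_n = 1 + 5/9z + 4/9z(1+3/4z) = 1 + z + 1/3z²
  ⇒ R(z) = 1 + z + 1/3z².

Find x<0 with |R(x)|<1.
x=-0.62: |R|=0.5081
R=1: x+1/3x²=0 ⇒ x=−3=-3.0000; min R=1−1/(4·1/3)=0.2500>−1
Confirm numerically:
  x=-2.683: |R|=0.71650 <1
  x=-2.076: |R|=0.36059 <1
  x=-1.619: |R|=0.25472 <1
  x=-1.359: |R|=0.25663 <1
  x=-3.430: |R|=1.49163 >1
  x=-3.059: |R|=1.06016 >1
So |R|<1 on (-3.0000, 0).

(-3.0000,0); λ=-3 ⇒ h* = (3)/3 = 1.0000.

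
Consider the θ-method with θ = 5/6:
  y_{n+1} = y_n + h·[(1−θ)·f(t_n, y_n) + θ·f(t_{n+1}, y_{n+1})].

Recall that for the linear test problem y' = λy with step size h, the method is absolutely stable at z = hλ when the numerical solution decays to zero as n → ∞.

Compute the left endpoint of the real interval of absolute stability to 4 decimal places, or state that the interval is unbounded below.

On y'=λy, z=hλ:
  y_{n+1} = y_n + z·[1/6·y_n + 5/6·y_{n+1}] ⇒ (1 − 5/6z)y_{n+1} = (1 + 1/6z)y_n
  R(z) = (1 + 1/6z)/(1 − 5/6z).

Solve |R(x)|<1 on ℝ⁻.
x=-0.56: |R|=0.6182
x=-2: |R|=0.2500
x=-10: |R|=0.0714
x=-100: |R|=0.1858
θ=5/6≥1/2 ⇒ |1+1/6x|<|1−5/6x| ∀x<0 ⇒ interval (−∞,0).

interval (−∞, 0).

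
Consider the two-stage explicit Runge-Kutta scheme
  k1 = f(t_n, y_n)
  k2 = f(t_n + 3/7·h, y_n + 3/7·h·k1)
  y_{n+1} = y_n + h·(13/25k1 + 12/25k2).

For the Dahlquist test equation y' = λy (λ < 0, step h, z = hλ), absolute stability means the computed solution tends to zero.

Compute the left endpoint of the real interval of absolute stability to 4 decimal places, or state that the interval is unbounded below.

With y'=λy (z=hλ):
  k1=λy_n ⇒ h·k1=z·y_n;  k2=λ(1+3/7z)y_n ⇒ h·k2=z(1+3/7z)y_n
  y_{n+1}/y_n = 1 + 13/25z + 12/25z(1+3/7z) = 1 + z + 36/175z²
  ⇒ R(z) = 1 + z + 36/175z².

Boundary: |R(x)|=1, x<0.
x=-0.55: |R|=0.5122
R=1: x+36/175x²=0 ⇒ x=−175/36=-4.8611; min R=1−1/(4·36/175)=-0.2153>−1
Confirm numerically:
  x=-3.146: |R|=0.10998 <1
  x=-2.599: |R|=0.20944 <1
  x=-2.557: |R|=0.21199 <1
  x=-5.436: |R|=1.64288 >1
  x=-5.359: |R|=1.54888 >1
  x=-5.116: |R|=1.26825 >1
Interval (-4.8611, 0).

left endpoint -4.8611.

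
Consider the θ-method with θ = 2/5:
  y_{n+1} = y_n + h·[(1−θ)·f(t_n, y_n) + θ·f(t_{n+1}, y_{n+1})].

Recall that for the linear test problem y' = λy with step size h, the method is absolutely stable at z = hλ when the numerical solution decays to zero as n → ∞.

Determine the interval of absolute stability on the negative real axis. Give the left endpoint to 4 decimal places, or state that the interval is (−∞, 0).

On y'=λy, z=hλ:
  y_{n+1} = y_n + z·[3/5·y_n + 2/5·y_{n+1}] ⇒ (1 − 2/5z)y_{n+1} = (1 + 3/5z)y_n
  so R(z) = (1 + 3/5z)/(1 − 2/5z).

Solve |R(x)|<1 on ℝ⁻.
x=-0.58: |R|=0.5292
R=−1: 1+3/5x = −1+2/5x ⇒ -1/5x=2 ⇒ x=2/(-1/5)=-10.0000
Confirm numerically:
  x=-9.415: |R|=0.97545 <1
  x=-9.200: |R|=0.96581 <1
  x=-7.640: |R|=0.88363 <1
  x=-10.359: |R|=1.01396 >1
  x=-10.071: |R|=1.00282 >1
So |R|<1 on (-10.0000, 0).

(-10.0000, 0).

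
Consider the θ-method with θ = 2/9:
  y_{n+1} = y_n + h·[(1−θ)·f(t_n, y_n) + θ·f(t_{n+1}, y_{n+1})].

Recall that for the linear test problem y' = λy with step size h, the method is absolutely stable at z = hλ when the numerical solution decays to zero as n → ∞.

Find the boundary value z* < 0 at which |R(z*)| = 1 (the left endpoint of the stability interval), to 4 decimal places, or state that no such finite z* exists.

z* = -3.6000.

Test eqn y'=λy, z=hλ:
  y_{n+1} = y_n + z·[7/9·y_n + 2/9·y_{n+1}] ⇒ (1 − 2/9z)y_{n+1} = (1 + 7/9z)y_n
  R(z) = (1 + 7/9z)/(1 − 2/9z).

Solve |R(x)|<1 on ℝ⁻.
x=-0.32: |R|=0.7012
R=−1: 1+7/9x = −1+2/9x ⇒ -5/9x=2 ⇒ x=2/(-5/9)=-3.6000
Confirm numerically:
  x=-3.576: |R|=0.99257 <1
  x=-3.246: |R|=0.88575 <1
  x=-1.723: |R|=0.24594 <1
  x=-3.995: |R|=1.11624 >1
  x=-3.937: |R|=1.09986 >1
  x=-3.934: |R|=1.09900 >1
Interval (-3.6000, 0).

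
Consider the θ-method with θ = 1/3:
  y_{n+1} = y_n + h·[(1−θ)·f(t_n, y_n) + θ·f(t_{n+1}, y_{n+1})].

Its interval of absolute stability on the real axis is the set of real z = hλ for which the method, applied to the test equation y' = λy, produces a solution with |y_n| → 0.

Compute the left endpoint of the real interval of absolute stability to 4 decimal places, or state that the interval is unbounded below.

On y'=λy, z=hλ:
  y_{n+1} = y_n + z·[2/3·y_n + 1/3·y_{n+1}] ⇒ (1 − 1/3z)y_{n+1} = (1 + 2/3z)y_n
  R(z) = (1 + 2/3z)/(1 − 1/3z).

Need |R(x)|<1, x<0.
x=-1.56: |R|=0.0263
R=−1: 1+2/3x = −1+1/3x ⇒ -1/3x=2 ⇒ x=2/(-1/3)=-6.0000
Confirm numerically:
  x=-5.580: |R|=0.95105 <1
  x=-3.855: |R|=0.68709 <1
  x=-3.067: |R|=0.51657 <1
  x=-2.936: |R|=0.48383 <1
  x=-6.452: |R|=1.04782 >1
  x=-6.275: |R|=1.02965 >1
Stable set (-6.0000, 0).

z* = -6.0000.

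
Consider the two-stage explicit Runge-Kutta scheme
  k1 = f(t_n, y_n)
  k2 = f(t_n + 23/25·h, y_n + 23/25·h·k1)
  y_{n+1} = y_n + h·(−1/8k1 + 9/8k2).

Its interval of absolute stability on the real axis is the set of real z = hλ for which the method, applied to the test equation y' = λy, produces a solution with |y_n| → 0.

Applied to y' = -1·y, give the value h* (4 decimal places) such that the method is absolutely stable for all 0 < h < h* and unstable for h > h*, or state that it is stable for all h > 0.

(-0.9662,0); λ=-1 ⇒ h* = (200/207)/1 = 0.9662.

Set f=λy, z=hλ:
  k1=λy_n ⇒ h·k1=z·y_n;  k2=λ(1+23/25z)y_n ⇒ h·k2=z(1+23/25z)y_n
  y_{n+1}/y_n = 1 − 1/8z + 9/8z(1+23/25z) = 1 + z + 207/200z²
  ⇒ R(z) = 1 + z + 207/200z².

Boundary: |R(x)|=1, x<0.
x=-0.54: |R|=0.7618
R=1: x+207/200x²=0 ⇒ x=−200/207=-0.9662; min R=1−1/(4·207/200)=0.7585>−1
Confirm numerically:
  x=-0.910: |R|=0.94708 <1
  x=-0.723: |R|=0.81802 <1
  x=-0.677: |R|=0.79737 <1
  x=-0.501: |R|=0.75879 <1
  x=-1.348: |R|=1.53270 >1
  x=-1.182: |R|=1.26402 >1
  x=-1.059: |R|=1.10173 >1
Stable set (-0.9662, 0).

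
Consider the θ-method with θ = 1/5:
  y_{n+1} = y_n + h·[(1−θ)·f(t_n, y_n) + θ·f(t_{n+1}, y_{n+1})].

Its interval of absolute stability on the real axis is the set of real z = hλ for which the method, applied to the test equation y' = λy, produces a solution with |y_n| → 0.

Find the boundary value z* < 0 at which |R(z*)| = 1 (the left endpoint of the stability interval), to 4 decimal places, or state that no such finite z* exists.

z* = -3.3333.

Set f=λy, z=hλ:
  y_{n+1} = y_n + z·[4/5·y_n + 1/5·y_{n+1}] ⇒ (1 − 1/5z)y_{n+1} = (1 + 4/5z)y_n
  so R(z) = (1 + 4/5z)/(1 − 1/5z).

Boundary: |R(x)|=1, x<0.
x=-0.63: |R|=0.4405
R=−1: 1+4/5x = −1+1/5x ⇒ -3/5x=2 ⇒ x=2/(-3/5)=-3.3333
Confirm numerically:
  x=-3.086: |R|=0.90824 <1
  x=-2.599: |R|=0.71009 <1
  x=-1.376: |R|=0.07905 <1
  x=-3.776: |R|=1.15132 >1
  x=-3.389: |R|=1.01991 >1
Interval (-3.3333, 0).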